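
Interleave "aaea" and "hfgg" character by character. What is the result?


Interleaving "aaea" and "hfgg":
  Position 0: 'a' from first, 'h' from second => "ah"
  Position 1: 'a' from first, 'f' from second => "af"
  Position 2: 'e' from first, 'g' from second => "eg"
  Position 3: 'a' from first, 'g' from second => "ag"
Result: ahafegag

ahafegag


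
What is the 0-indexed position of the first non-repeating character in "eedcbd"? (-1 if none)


Input: eedcbd
Character frequencies:
  'b': 1
  'c': 1
  'd': 2
  'e': 2
Scanning left to right for freq == 1:
  Position 0 ('e'): freq=2, skip
  Position 1 ('e'): freq=2, skip
  Position 2 ('d'): freq=2, skip
  Position 3 ('c'): unique! => answer = 3

3


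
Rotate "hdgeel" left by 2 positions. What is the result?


Input: "hdgeel", rotate left by 2
First 2 characters: "hd"
Remaining characters: "geel"
Concatenate remaining + first: "geel" + "hd" = "geelhd"

geelhd


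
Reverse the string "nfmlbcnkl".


Input: nfmlbcnkl
Reading characters right to left:
  Position 8: 'l'
  Position 7: 'k'
  Position 6: 'n'
  Position 5: 'c'
  Position 4: 'b'
  Position 3: 'l'
  Position 2: 'm'
  Position 1: 'f'
  Position 0: 'n'
Reversed: lkncblmfn

lkncblmfn


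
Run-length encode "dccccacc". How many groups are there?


Input: dccccacc
Scanning for consecutive runs:
  Group 1: 'd' x 1 (positions 0-0)
  Group 2: 'c' x 4 (positions 1-4)
  Group 3: 'a' x 1 (positions 5-5)
  Group 4: 'c' x 2 (positions 6-7)
Total groups: 4

4


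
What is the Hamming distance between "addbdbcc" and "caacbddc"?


Comparing "addbdbcc" and "caacbddc" position by position:
  Position 0: 'a' vs 'c' => differ
  Position 1: 'd' vs 'a' => differ
  Position 2: 'd' vs 'a' => differ
  Position 3: 'b' vs 'c' => differ
  Position 4: 'd' vs 'b' => differ
  Position 5: 'b' vs 'd' => differ
  Position 6: 'c' vs 'd' => differ
  Position 7: 'c' vs 'c' => same
Total differences (Hamming distance): 7

7


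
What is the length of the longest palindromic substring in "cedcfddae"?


Input: "cedcfddae"
Checking substrings for palindromes:
  [5:7] "dd" (len 2) => palindrome
Longest palindromic substring: "dd" with length 2

2


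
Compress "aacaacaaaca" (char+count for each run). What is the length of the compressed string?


Input: aacaacaaaca
Runs:
  'a' x 2 => "a2"
  'c' x 1 => "c1"
  'a' x 2 => "a2"
  'c' x 1 => "c1"
  'a' x 3 => "a3"
  'c' x 1 => "c1"
  'a' x 1 => "a1"
Compressed: "a2c1a2c1a3c1a1"
Compressed length: 14

14


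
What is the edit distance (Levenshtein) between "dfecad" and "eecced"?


Computing edit distance: "dfecad" -> "eecced"
DP table:
           e    e    c    c    e    d
      0    1    2    3    4    5    6
  d   1    1    2    3    4    5    5
  f   2    2    2    3    4    5    6
  e   3    2    2    3    4    4    5
  c   4    3    3    2    3    4    5
  a   5    4    4    3    3    4    5
  d   6    5    5    4    4    4    4
Edit distance = dp[6][6] = 4

4


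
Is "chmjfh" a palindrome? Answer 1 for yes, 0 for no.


Input: chmjfh
Reversed: hfjmhc
  Compare pos 0 ('c') with pos 5 ('h'): MISMATCH
  Compare pos 1 ('h') with pos 4 ('f'): MISMATCH
  Compare pos 2 ('m') with pos 3 ('j'): MISMATCH
Result: not a palindrome

0


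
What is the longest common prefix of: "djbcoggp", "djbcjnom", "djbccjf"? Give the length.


Words: djbcoggp, djbcjnom, djbccjf
  Position 0: all 'd' => match
  Position 1: all 'j' => match
  Position 2: all 'b' => match
  Position 3: all 'c' => match
  Position 4: ('o', 'j', 'c') => mismatch, stop
LCP = "djbc" (length 4)

4


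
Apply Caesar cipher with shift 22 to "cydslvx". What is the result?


Caesar cipher: shift "cydslvx" by 22
  'c' (pos 2) + 22 = pos 24 = 'y'
  'y' (pos 24) + 22 = pos 20 = 'u'
  'd' (pos 3) + 22 = pos 25 = 'z'
  's' (pos 18) + 22 = pos 14 = 'o'
  'l' (pos 11) + 22 = pos 7 = 'h'
  'v' (pos 21) + 22 = pos 17 = 'r'
  'x' (pos 23) + 22 = pos 19 = 't'
Result: yuzohrt

yuzohrt


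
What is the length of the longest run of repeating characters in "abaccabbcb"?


Input: "abaccabbcb"
Scanning for longest run:
  Position 1 ('b'): new char, reset run to 1
  Position 2 ('a'): new char, reset run to 1
  Position 3 ('c'): new char, reset run to 1
  Position 4 ('c'): continues run of 'c', length=2
  Position 5 ('a'): new char, reset run to 1
  Position 6 ('b'): new char, reset run to 1
  Position 7 ('b'): continues run of 'b', length=2
  Position 8 ('c'): new char, reset run to 1
  Position 9 ('b'): new char, reset run to 1
Longest run: 'c' with length 2

2


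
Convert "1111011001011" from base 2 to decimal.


Input: "1111011001011" in base 2
Positional expansion:
  Digit '1' (value 1) x 2^12 = 4096
  Digit '1' (value 1) x 2^11 = 2048
  Digit '1' (value 1) x 2^10 = 1024
  Digit '1' (value 1) x 2^9 = 512
  Digit '0' (value 0) x 2^8 = 0
  Digit '1' (value 1) x 2^7 = 128
  Digit '1' (value 1) x 2^6 = 64
  Digit '0' (value 0) x 2^5 = 0
  Digit '0' (value 0) x 2^4 = 0
  Digit '1' (value 1) x 2^3 = 8
  Digit '0' (value 0) x 2^2 = 0
  Digit '1' (value 1) x 2^1 = 2
  Digit '1' (value 1) x 2^0 = 1
Sum = 7883

7883


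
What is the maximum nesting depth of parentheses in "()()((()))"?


Input: "()()((()))"
Tracking depth:
  Position 0 '(': depth becomes 1
  Position 1 ')': depth becomes 0
  Position 2 '(': depth becomes 1
  Position 3 ')': depth becomes 0
  Position 4 '(': depth becomes 1
  Position 5 '(': depth becomes 2
  Position 6 '(': depth becomes 3
  Position 7 ')': depth becomes 2
  Position 8 ')': depth becomes 1
  Position 9 ')': depth becomes 0
Maximum depth reached: 3

3


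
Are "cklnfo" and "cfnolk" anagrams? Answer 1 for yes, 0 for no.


Strings: "cklnfo", "cfnolk"
Sorted first:  cfklno
Sorted second: cfklno
Sorted forms match => anagrams

1


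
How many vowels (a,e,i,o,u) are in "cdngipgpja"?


Input: cdngipgpja
Checking each character:
  'c' at position 0: consonant
  'd' at position 1: consonant
  'n' at position 2: consonant
  'g' at position 3: consonant
  'i' at position 4: vowel (running total: 1)
  'p' at position 5: consonant
  'g' at position 6: consonant
  'p' at position 7: consonant
  'j' at position 8: consonant
  'a' at position 9: vowel (running total: 2)
Total vowels: 2

2


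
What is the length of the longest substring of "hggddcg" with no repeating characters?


Input: "hggddcg"
Sliding window (track last position of each char):
  Position 0 ('h'): window [0,0] length 1 -- new best
  Position 1 ('g'): window [0,1] length 2 -- new best
  Position 2 ('g'): repeat (last at 1), move window start to 2
  Position 2 ('g'): window [2,2] length 1
  Position 3 ('d'): window [2,3] length 2
  Position 4 ('d'): repeat (last at 3), move window start to 4
  Position 4 ('d'): window [4,4] length 1
  Position 5 ('c'): window [4,5] length 2
  Position 6 ('g'): window [4,6] length 3 -- new best
Longest substring with no repeats: "dcg" with length 3

3


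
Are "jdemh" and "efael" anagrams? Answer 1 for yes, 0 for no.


Strings: "jdemh", "efael"
Sorted first:  dehjm
Sorted second: aeefl
Differ at position 0: 'd' vs 'a' => not anagrams

0


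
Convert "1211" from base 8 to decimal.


Input: "1211" in base 8
Positional expansion:
  Digit '1' (value 1) x 8^3 = 512
  Digit '2' (value 2) x 8^2 = 128
  Digit '1' (value 1) x 8^1 = 8
  Digit '1' (value 1) x 8^0 = 1
Sum = 649

649


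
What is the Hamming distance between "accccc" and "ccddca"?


Comparing "accccc" and "ccddca" position by position:
  Position 0: 'a' vs 'c' => differ
  Position 1: 'c' vs 'c' => same
  Position 2: 'c' vs 'd' => differ
  Position 3: 'c' vs 'd' => differ
  Position 4: 'c' vs 'c' => same
  Position 5: 'c' vs 'a' => differ
Total differences (Hamming distance): 4

4


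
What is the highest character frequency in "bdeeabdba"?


Input: bdeeabdba
Character counts:
  'a': 2
  'b': 3
  'd': 2
  'e': 2
Maximum frequency: 3

3


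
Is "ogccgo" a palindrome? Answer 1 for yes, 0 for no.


Input: ogccgo
Reversed: ogccgo
  Compare pos 0 ('o') with pos 5 ('o'): match
  Compare pos 1 ('g') with pos 4 ('g'): match
  Compare pos 2 ('c') with pos 3 ('c'): match
Result: palindrome

1


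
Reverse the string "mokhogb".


Input: mokhogb
Reading characters right to left:
  Position 6: 'b'
  Position 5: 'g'
  Position 4: 'o'
  Position 3: 'h'
  Position 2: 'k'
  Position 1: 'o'
  Position 0: 'm'
Reversed: bgohkom

bgohkom


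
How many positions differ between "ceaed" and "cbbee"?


Comparing "ceaed" and "cbbee" position by position:
  Position 0: 'c' vs 'c' => same
  Position 1: 'e' vs 'b' => DIFFER
  Position 2: 'a' vs 'b' => DIFFER
  Position 3: 'e' vs 'e' => same
  Position 4: 'd' vs 'e' => DIFFER
Positions that differ: 3

3


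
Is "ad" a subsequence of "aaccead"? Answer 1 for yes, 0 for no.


Check if "ad" is a subsequence of "aaccead"
Greedy scan:
  Position 0 ('a'): matches sub[0] = 'a'
  Position 1 ('a'): no match needed
  Position 2 ('c'): no match needed
  Position 3 ('c'): no match needed
  Position 4 ('e'): no match needed
  Position 5 ('a'): no match needed
  Position 6 ('d'): matches sub[1] = 'd'
All 2 characters matched => is a subsequence

1


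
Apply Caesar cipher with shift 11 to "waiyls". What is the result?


Caesar cipher: shift "waiyls" by 11
  'w' (pos 22) + 11 = pos 7 = 'h'
  'a' (pos 0) + 11 = pos 11 = 'l'
  'i' (pos 8) + 11 = pos 19 = 't'
  'y' (pos 24) + 11 = pos 9 = 'j'
  'l' (pos 11) + 11 = pos 22 = 'w'
  's' (pos 18) + 11 = pos 3 = 'd'
Result: hltjwd

hltjwd


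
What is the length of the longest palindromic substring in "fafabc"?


Input: "fafabc"
Checking substrings for palindromes:
  [0:3] "faf" (len 3) => palindrome
  [1:4] "afa" (len 3) => palindrome
Longest palindromic substring: "faf" with length 3

3


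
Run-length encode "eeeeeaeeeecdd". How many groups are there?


Input: eeeeeaeeeecdd
Scanning for consecutive runs:
  Group 1: 'e' x 5 (positions 0-4)
  Group 2: 'a' x 1 (positions 5-5)
  Group 3: 'e' x 4 (positions 6-9)
  Group 4: 'c' x 1 (positions 10-10)
  Group 5: 'd' x 2 (positions 11-12)
Total groups: 5

5


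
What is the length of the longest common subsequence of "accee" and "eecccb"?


LCS of "accee" and "eecccb"
DP table:
           e    e    c    c    c    b
      0    0    0    0    0    0    0
  a   0    0    0    0    0    0    0
  c   0    0    0    1    1    1    1
  c   0    0    0    1    2    2    2
  e   0    1    1    1    2    2    2
  e   0    1    2    2    2    2    2
LCS length = dp[5][6] = 2

2


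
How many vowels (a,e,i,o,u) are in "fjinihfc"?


Input: fjinihfc
Checking each character:
  'f' at position 0: consonant
  'j' at position 1: consonant
  'i' at position 2: vowel (running total: 1)
  'n' at position 3: consonant
  'i' at position 4: vowel (running total: 2)
  'h' at position 5: consonant
  'f' at position 6: consonant
  'c' at position 7: consonant
Total vowels: 2

2


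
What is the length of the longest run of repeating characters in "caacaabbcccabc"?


Input: "caacaabbcccabc"
Scanning for longest run:
  Position 1 ('a'): new char, reset run to 1
  Position 2 ('a'): continues run of 'a', length=2
  Position 3 ('c'): new char, reset run to 1
  Position 4 ('a'): new char, reset run to 1
  Position 5 ('a'): continues run of 'a', length=2
  Position 6 ('b'): new char, reset run to 1
  Position 7 ('b'): continues run of 'b', length=2
  Position 8 ('c'): new char, reset run to 1
  Position 9 ('c'): continues run of 'c', length=2
  Position 10 ('c'): continues run of 'c', length=3
  Position 11 ('a'): new char, reset run to 1
  Position 12 ('b'): new char, reset run to 1
  Position 13 ('c'): new char, reset run to 1
Longest run: 'c' with length 3

3


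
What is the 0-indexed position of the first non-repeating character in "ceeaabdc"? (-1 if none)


Input: ceeaabdc
Character frequencies:
  'a': 2
  'b': 1
  'c': 2
  'd': 1
  'e': 2
Scanning left to right for freq == 1:
  Position 0 ('c'): freq=2, skip
  Position 1 ('e'): freq=2, skip
  Position 2 ('e'): freq=2, skip
  Position 3 ('a'): freq=2, skip
  Position 4 ('a'): freq=2, skip
  Position 5 ('b'): unique! => answer = 5

5


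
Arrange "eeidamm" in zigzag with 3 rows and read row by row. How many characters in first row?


Zigzag "eeidamm" into 3 rows:
Placing characters:
  'e' => row 0
  'e' => row 1
  'i' => row 2
  'd' => row 1
  'a' => row 0
  'm' => row 1
  'm' => row 2
Rows:
  Row 0: "ea"
  Row 1: "edm"
  Row 2: "im"
First row length: 2

2


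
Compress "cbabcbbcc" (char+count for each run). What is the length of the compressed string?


Input: cbabcbbcc
Runs:
  'c' x 1 => "c1"
  'b' x 1 => "b1"
  'a' x 1 => "a1"
  'b' x 1 => "b1"
  'c' x 1 => "c1"
  'b' x 2 => "b2"
  'c' x 2 => "c2"
Compressed: "c1b1a1b1c1b2c2"
Compressed length: 14

14


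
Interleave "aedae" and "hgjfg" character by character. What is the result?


Interleaving "aedae" and "hgjfg":
  Position 0: 'a' from first, 'h' from second => "ah"
  Position 1: 'e' from first, 'g' from second => "eg"
  Position 2: 'd' from first, 'j' from second => "dj"
  Position 3: 'a' from first, 'f' from second => "af"
  Position 4: 'e' from first, 'g' from second => "eg"
Result: ahegdjafeg

ahegdjafeg


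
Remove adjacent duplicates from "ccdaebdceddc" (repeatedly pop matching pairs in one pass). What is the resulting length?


Input: ccdaebdceddc
Stack-based adjacent duplicate removal:
  Read 'c': push. Stack: c
  Read 'c': matches stack top 'c' => pop. Stack: (empty)
  Read 'd': push. Stack: d
  Read 'a': push. Stack: da
  Read 'e': push. Stack: dae
  Read 'b': push. Stack: daeb
  Read 'd': push. Stack: daebd
  Read 'c': push. Stack: daebdc
  Read 'e': push. Stack: daebdce
  Read 'd': push. Stack: daebdced
  Read 'd': matches stack top 'd' => pop. Stack: daebdce
  Read 'c': push. Stack: daebdcec
Final stack: "daebdcec" (length 8)

8


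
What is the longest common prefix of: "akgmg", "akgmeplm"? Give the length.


Words: akgmg, akgmeplm
  Position 0: all 'a' => match
  Position 1: all 'k' => match
  Position 2: all 'g' => match
  Position 3: all 'm' => match
  Position 4: ('g', 'e') => mismatch, stop
LCP = "akgm" (length 4)

4


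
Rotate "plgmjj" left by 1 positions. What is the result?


Input: "plgmjj", rotate left by 1
First 1 characters: "p"
Remaining characters: "lgmjj"
Concatenate remaining + first: "lgmjj" + "p" = "lgmjjp"

lgmjjp


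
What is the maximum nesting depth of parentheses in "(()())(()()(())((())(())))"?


Input: "(()())(()()(())((())(())))"
Tracking depth:
  Position 0 '(': depth becomes 1
  Position 1 '(': depth becomes 2
  Position 2 ')': depth becomes 1
  Position 3 '(': depth becomes 2
  Position 4 ')': depth becomes 1
  Position 5 ')': depth becomes 0
  Position 6 '(': depth becomes 1
  Position 7 '(': depth becomes 2
  Position 8 ')': depth becomes 1
  Position 9 '(': depth becomes 2
  Position 10 ')': depth becomes 1
  Position 11 '(': depth becomes 2
  Position 12 '(': depth becomes 3
  Position 13 ')': depth becomes 2
  Position 14 ')': depth becomes 1
  Position 15 '(': depth becomes 2
  Position 16 '(': depth becomes 3
  Position 17 '(': depth becomes 4
  Position 18 ')': depth becomes 3
  Position 19 ')': depth becomes 2
  Position 20 '(': depth becomes 3
  Position 21 '(': depth becomes 4
  Position 22 ')': depth becomes 3
  Position 23 ')': depth becomes 2
  Position 24 ')': depth becomes 1
  Position 25 ')': depth becomes 0
Maximum depth reached: 4

4


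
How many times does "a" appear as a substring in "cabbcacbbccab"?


Searching for "a" in "cabbcacbbccab"
Scanning each position:
  Position 0: "c" => no
  Position 1: "a" => MATCH
  Position 2: "b" => no
  Position 3: "b" => no
  Position 4: "c" => no
  Position 5: "a" => MATCH
  Position 6: "c" => no
  Position 7: "b" => no
  Position 8: "b" => no
  Position 9: "c" => no
  Position 10: "c" => no
  Position 11: "a" => MATCH
  Position 12: "b" => no
Total occurrences: 3

3


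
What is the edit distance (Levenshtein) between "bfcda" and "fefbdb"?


Computing edit distance: "bfcda" -> "fefbdb"
DP table:
           f    e    f    b    d    b
      0    1    2    3    4    5    6
  b   1    1    2    3    3    4    5
  f   2    1    2    2    3    4    5
  c   3    2    2    3    3    4    5
  d   4    3    3    3    4    3    4
  a   5    4    4    4    4    4    4
Edit distance = dp[5][6] = 4

4


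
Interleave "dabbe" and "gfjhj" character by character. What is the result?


Interleaving "dabbe" and "gfjhj":
  Position 0: 'd' from first, 'g' from second => "dg"
  Position 1: 'a' from first, 'f' from second => "af"
  Position 2: 'b' from first, 'j' from second => "bj"
  Position 3: 'b' from first, 'h' from second => "bh"
  Position 4: 'e' from first, 'j' from second => "ej"
Result: dgafbjbhej

dgafbjbhej


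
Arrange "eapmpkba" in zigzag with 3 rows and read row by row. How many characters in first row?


Zigzag "eapmpkba" into 3 rows:
Placing characters:
  'e' => row 0
  'a' => row 1
  'p' => row 2
  'm' => row 1
  'p' => row 0
  'k' => row 1
  'b' => row 2
  'a' => row 1
Rows:
  Row 0: "ep"
  Row 1: "amka"
  Row 2: "pb"
First row length: 2

2


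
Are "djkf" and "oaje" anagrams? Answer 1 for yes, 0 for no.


Strings: "djkf", "oaje"
Sorted first:  dfjk
Sorted second: aejo
Differ at position 0: 'd' vs 'a' => not anagrams

0


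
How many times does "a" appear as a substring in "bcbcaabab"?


Searching for "a" in "bcbcaabab"
Scanning each position:
  Position 0: "b" => no
  Position 1: "c" => no
  Position 2: "b" => no
  Position 3: "c" => no
  Position 4: "a" => MATCH
  Position 5: "a" => MATCH
  Position 6: "b" => no
  Position 7: "a" => MATCH
  Position 8: "b" => no
Total occurrences: 3

3


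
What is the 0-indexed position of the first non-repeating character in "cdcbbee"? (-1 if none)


Input: cdcbbee
Character frequencies:
  'b': 2
  'c': 2
  'd': 1
  'e': 2
Scanning left to right for freq == 1:
  Position 0 ('c'): freq=2, skip
  Position 1 ('d'): unique! => answer = 1

1


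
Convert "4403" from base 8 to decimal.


Input: "4403" in base 8
Positional expansion:
  Digit '4' (value 4) x 8^3 = 2048
  Digit '4' (value 4) x 8^2 = 256
  Digit '0' (value 0) x 8^1 = 0
  Digit '3' (value 3) x 8^0 = 3
Sum = 2307

2307


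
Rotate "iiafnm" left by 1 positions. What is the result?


Input: "iiafnm", rotate left by 1
First 1 characters: "i"
Remaining characters: "iafnm"
Concatenate remaining + first: "iafnm" + "i" = "iafnmi"

iafnmi


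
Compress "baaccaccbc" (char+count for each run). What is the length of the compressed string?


Input: baaccaccbc
Runs:
  'b' x 1 => "b1"
  'a' x 2 => "a2"
  'c' x 2 => "c2"
  'a' x 1 => "a1"
  'c' x 2 => "c2"
  'b' x 1 => "b1"
  'c' x 1 => "c1"
Compressed: "b1a2c2a1c2b1c1"
Compressed length: 14

14


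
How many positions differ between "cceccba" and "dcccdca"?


Comparing "cceccba" and "dcccdca" position by position:
  Position 0: 'c' vs 'd' => DIFFER
  Position 1: 'c' vs 'c' => same
  Position 2: 'e' vs 'c' => DIFFER
  Position 3: 'c' vs 'c' => same
  Position 4: 'c' vs 'd' => DIFFER
  Position 5: 'b' vs 'c' => DIFFER
  Position 6: 'a' vs 'a' => same
Positions that differ: 4

4


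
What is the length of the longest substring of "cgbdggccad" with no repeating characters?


Input: "cgbdggccad"
Sliding window (track last position of each char):
  Position 0 ('c'): window [0,0] length 1 -- new best
  Position 1 ('g'): window [0,1] length 2 -- new best
  Position 2 ('b'): window [0,2] length 3 -- new best
  Position 3 ('d'): window [0,3] length 4 -- new best
  Position 4 ('g'): repeat (last at 1), move window start to 2
  Position 4 ('g'): window [2,4] length 3
  Position 5 ('g'): repeat (last at 4), move window start to 5
  Position 5 ('g'): window [5,5] length 1
  Position 6 ('c'): window [5,6] length 2
  Position 7 ('c'): repeat (last at 6), move window start to 7
  Position 7 ('c'): window [7,7] length 1
  Position 8 ('a'): window [7,8] length 2
  Position 9 ('d'): window [7,9] length 3
Longest substring with no repeats: "cgbd" with length 4

4


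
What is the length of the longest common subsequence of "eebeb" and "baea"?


LCS of "eebeb" and "baea"
DP table:
           b    a    e    a
      0    0    0    0    0
  e   0    0    0    1    1
  e   0    0    0    1    1
  b   0    1    1    1    1
  e   0    1    1    2    2
  b   0    1    1    2    2
LCS length = dp[5][4] = 2

2


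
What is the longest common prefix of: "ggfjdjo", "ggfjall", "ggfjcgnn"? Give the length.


Words: ggfjdjo, ggfjall, ggfjcgnn
  Position 0: all 'g' => match
  Position 1: all 'g' => match
  Position 2: all 'f' => match
  Position 3: all 'j' => match
  Position 4: ('d', 'a', 'c') => mismatch, stop
LCP = "ggfj" (length 4)

4


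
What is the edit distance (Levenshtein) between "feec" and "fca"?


Computing edit distance: "feec" -> "fca"
DP table:
           f    c    a
      0    1    2    3
  f   1    0    1    2
  e   2    1    1    2
  e   3    2    2    2
  c   4    3    2    3
Edit distance = dp[4][3] = 3

3


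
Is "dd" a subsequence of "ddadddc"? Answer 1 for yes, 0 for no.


Check if "dd" is a subsequence of "ddadddc"
Greedy scan:
  Position 0 ('d'): matches sub[0] = 'd'
  Position 1 ('d'): matches sub[1] = 'd'
  Position 2 ('a'): no match needed
  Position 3 ('d'): no match needed
  Position 4 ('d'): no match needed
  Position 5 ('d'): no match needed
  Position 6 ('c'): no match needed
All 2 characters matched => is a subsequence

1


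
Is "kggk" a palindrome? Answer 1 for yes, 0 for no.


Input: kggk
Reversed: kggk
  Compare pos 0 ('k') with pos 3 ('k'): match
  Compare pos 1 ('g') with pos 2 ('g'): match
Result: palindrome

1


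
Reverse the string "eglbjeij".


Input: eglbjeij
Reading characters right to left:
  Position 7: 'j'
  Position 6: 'i'
  Position 5: 'e'
  Position 4: 'j'
  Position 3: 'b'
  Position 2: 'l'
  Position 1: 'g'
  Position 0: 'e'
Reversed: jiejblge

jiejblge


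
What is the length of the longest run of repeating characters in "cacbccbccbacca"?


Input: "cacbccbccbacca"
Scanning for longest run:
  Position 1 ('a'): new char, reset run to 1
  Position 2 ('c'): new char, reset run to 1
  Position 3 ('b'): new char, reset run to 1
  Position 4 ('c'): new char, reset run to 1
  Position 5 ('c'): continues run of 'c', length=2
  Position 6 ('b'): new char, reset run to 1
  Position 7 ('c'): new char, reset run to 1
  Position 8 ('c'): continues run of 'c', length=2
  Position 9 ('b'): new char, reset run to 1
  Position 10 ('a'): new char, reset run to 1
  Position 11 ('c'): new char, reset run to 1
  Position 12 ('c'): continues run of 'c', length=2
  Position 13 ('a'): new char, reset run to 1
Longest run: 'c' with length 2

2


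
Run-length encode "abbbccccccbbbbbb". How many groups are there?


Input: abbbccccccbbbbbb
Scanning for consecutive runs:
  Group 1: 'a' x 1 (positions 0-0)
  Group 2: 'b' x 3 (positions 1-3)
  Group 3: 'c' x 6 (positions 4-9)
  Group 4: 'b' x 6 (positions 10-15)
Total groups: 4

4


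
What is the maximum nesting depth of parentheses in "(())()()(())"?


Input: "(())()()(())"
Tracking depth:
  Position 0 '(': depth becomes 1
  Position 1 '(': depth becomes 2
  Position 2 ')': depth becomes 1
  Position 3 ')': depth becomes 0
  Position 4 '(': depth becomes 1
  Position 5 ')': depth becomes 0
  Position 6 '(': depth becomes 1
  Position 7 ')': depth becomes 0
  Position 8 '(': depth becomes 1
  Position 9 '(': depth becomes 2
  Position 10 ')': depth becomes 1
  Position 11 ')': depth becomes 0
Maximum depth reached: 2

2


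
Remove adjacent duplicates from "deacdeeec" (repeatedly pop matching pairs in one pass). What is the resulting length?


Input: deacdeeec
Stack-based adjacent duplicate removal:
  Read 'd': push. Stack: d
  Read 'e': push. Stack: de
  Read 'a': push. Stack: dea
  Read 'c': push. Stack: deac
  Read 'd': push. Stack: deacd
  Read 'e': push. Stack: deacde
  Read 'e': matches stack top 'e' => pop. Stack: deacd
  Read 'e': push. Stack: deacde
  Read 'c': push. Stack: deacdec
Final stack: "deacdec" (length 7)

7


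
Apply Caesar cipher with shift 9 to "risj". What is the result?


Caesar cipher: shift "risj" by 9
  'r' (pos 17) + 9 = pos 0 = 'a'
  'i' (pos 8) + 9 = pos 17 = 'r'
  's' (pos 18) + 9 = pos 1 = 'b'
  'j' (pos 9) + 9 = pos 18 = 's'
Result: arbs

arbs


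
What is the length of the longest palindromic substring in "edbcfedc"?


Input: "edbcfedc"
Checking substrings for palindromes:
  No multi-char palindromic substrings found
Longest palindromic substring: "e" with length 1

1


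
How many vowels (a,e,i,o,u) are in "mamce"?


Input: mamce
Checking each character:
  'm' at position 0: consonant
  'a' at position 1: vowel (running total: 1)
  'm' at position 2: consonant
  'c' at position 3: consonant
  'e' at position 4: vowel (running total: 2)
Total vowels: 2

2


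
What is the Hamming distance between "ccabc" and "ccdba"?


Comparing "ccabc" and "ccdba" position by position:
  Position 0: 'c' vs 'c' => same
  Position 1: 'c' vs 'c' => same
  Position 2: 'a' vs 'd' => differ
  Position 3: 'b' vs 'b' => same
  Position 4: 'c' vs 'a' => differ
Total differences (Hamming distance): 2

2


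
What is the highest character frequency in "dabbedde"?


Input: dabbedde
Character counts:
  'a': 1
  'b': 2
  'd': 3
  'e': 2
Maximum frequency: 3

3


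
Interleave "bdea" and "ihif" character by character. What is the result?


Interleaving "bdea" and "ihif":
  Position 0: 'b' from first, 'i' from second => "bi"
  Position 1: 'd' from first, 'h' from second => "dh"
  Position 2: 'e' from first, 'i' from second => "ei"
  Position 3: 'a' from first, 'f' from second => "af"
Result: bidheiaf

bidheiaf


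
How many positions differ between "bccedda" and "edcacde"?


Comparing "bccedda" and "edcacde" position by position:
  Position 0: 'b' vs 'e' => DIFFER
  Position 1: 'c' vs 'd' => DIFFER
  Position 2: 'c' vs 'c' => same
  Position 3: 'e' vs 'a' => DIFFER
  Position 4: 'd' vs 'c' => DIFFER
  Position 5: 'd' vs 'd' => same
  Position 6: 'a' vs 'e' => DIFFER
Positions that differ: 5

5


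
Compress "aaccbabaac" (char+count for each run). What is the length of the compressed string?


Input: aaccbabaac
Runs:
  'a' x 2 => "a2"
  'c' x 2 => "c2"
  'b' x 1 => "b1"
  'a' x 1 => "a1"
  'b' x 1 => "b1"
  'a' x 2 => "a2"
  'c' x 1 => "c1"
Compressed: "a2c2b1a1b1a2c1"
Compressed length: 14

14


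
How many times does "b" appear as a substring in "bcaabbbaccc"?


Searching for "b" in "bcaabbbaccc"
Scanning each position:
  Position 0: "b" => MATCH
  Position 1: "c" => no
  Position 2: "a" => no
  Position 3: "a" => no
  Position 4: "b" => MATCH
  Position 5: "b" => MATCH
  Position 6: "b" => MATCH
  Position 7: "a" => no
  Position 8: "c" => no
  Position 9: "c" => no
  Position 10: "c" => no
Total occurrences: 4

4


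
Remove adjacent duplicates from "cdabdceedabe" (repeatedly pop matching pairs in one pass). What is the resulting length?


Input: cdabdceedabe
Stack-based adjacent duplicate removal:
  Read 'c': push. Stack: c
  Read 'd': push. Stack: cd
  Read 'a': push. Stack: cda
  Read 'b': push. Stack: cdab
  Read 'd': push. Stack: cdabd
  Read 'c': push. Stack: cdabdc
  Read 'e': push. Stack: cdabdce
  Read 'e': matches stack top 'e' => pop. Stack: cdabdc
  Read 'd': push. Stack: cdabdcd
  Read 'a': push. Stack: cdabdcda
  Read 'b': push. Stack: cdabdcdab
  Read 'e': push. Stack: cdabdcdabe
Final stack: "cdabdcdabe" (length 10)

10


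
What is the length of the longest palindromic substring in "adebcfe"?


Input: "adebcfe"
Checking substrings for palindromes:
  No multi-char palindromic substrings found
Longest palindromic substring: "a" with length 1

1


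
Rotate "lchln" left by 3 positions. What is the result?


Input: "lchln", rotate left by 3
First 3 characters: "lch"
Remaining characters: "ln"
Concatenate remaining + first: "ln" + "lch" = "lnlch"

lnlch


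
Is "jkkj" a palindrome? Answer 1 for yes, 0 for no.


Input: jkkj
Reversed: jkkj
  Compare pos 0 ('j') with pos 3 ('j'): match
  Compare pos 1 ('k') with pos 2 ('k'): match
Result: palindrome

1


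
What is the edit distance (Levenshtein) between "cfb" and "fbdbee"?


Computing edit distance: "cfb" -> "fbdbee"
DP table:
           f    b    d    b    e    e
      0    1    2    3    4    5    6
  c   1    1    2    3    4    5    6
  f   2    1    2    3    4    5    6
  b   3    2    1    2    3    4    5
Edit distance = dp[3][6] = 5

5


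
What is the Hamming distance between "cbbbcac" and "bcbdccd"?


Comparing "cbbbcac" and "bcbdccd" position by position:
  Position 0: 'c' vs 'b' => differ
  Position 1: 'b' vs 'c' => differ
  Position 2: 'b' vs 'b' => same
  Position 3: 'b' vs 'd' => differ
  Position 4: 'c' vs 'c' => same
  Position 5: 'a' vs 'c' => differ
  Position 6: 'c' vs 'd' => differ
Total differences (Hamming distance): 5

5


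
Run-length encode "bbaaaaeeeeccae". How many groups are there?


Input: bbaaaaeeeeccae
Scanning for consecutive runs:
  Group 1: 'b' x 2 (positions 0-1)
  Group 2: 'a' x 4 (positions 2-5)
  Group 3: 'e' x 4 (positions 6-9)
  Group 4: 'c' x 2 (positions 10-11)
  Group 5: 'a' x 1 (positions 12-12)
  Group 6: 'e' x 1 (positions 13-13)
Total groups: 6

6


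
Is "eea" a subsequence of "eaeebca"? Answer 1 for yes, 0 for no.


Check if "eea" is a subsequence of "eaeebca"
Greedy scan:
  Position 0 ('e'): matches sub[0] = 'e'
  Position 1 ('a'): no match needed
  Position 2 ('e'): matches sub[1] = 'e'
  Position 3 ('e'): no match needed
  Position 4 ('b'): no match needed
  Position 5 ('c'): no match needed
  Position 6 ('a'): matches sub[2] = 'a'
All 3 characters matched => is a subsequence

1


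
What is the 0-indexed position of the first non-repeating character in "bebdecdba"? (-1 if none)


Input: bebdecdba
Character frequencies:
  'a': 1
  'b': 3
  'c': 1
  'd': 2
  'e': 2
Scanning left to right for freq == 1:
  Position 0 ('b'): freq=3, skip
  Position 1 ('e'): freq=2, skip
  Position 2 ('b'): freq=3, skip
  Position 3 ('d'): freq=2, skip
  Position 4 ('e'): freq=2, skip
  Position 5 ('c'): unique! => answer = 5

5


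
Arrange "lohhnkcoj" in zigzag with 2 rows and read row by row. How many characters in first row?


Zigzag "lohhnkcoj" into 2 rows:
Placing characters:
  'l' => row 0
  'o' => row 1
  'h' => row 0
  'h' => row 1
  'n' => row 0
  'k' => row 1
  'c' => row 0
  'o' => row 1
  'j' => row 0
Rows:
  Row 0: "lhncj"
  Row 1: "ohko"
First row length: 5

5


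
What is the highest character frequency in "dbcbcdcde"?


Input: dbcbcdcde
Character counts:
  'b': 2
  'c': 3
  'd': 3
  'e': 1
Maximum frequency: 3

3


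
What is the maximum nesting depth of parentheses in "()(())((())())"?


Input: "()(())((())())"
Tracking depth:
  Position 0 '(': depth becomes 1
  Position 1 ')': depth becomes 0
  Position 2 '(': depth becomes 1
  Position 3 '(': depth becomes 2
  Position 4 ')': depth becomes 1
  Position 5 ')': depth becomes 0
  Position 6 '(': depth becomes 1
  Position 7 '(': depth becomes 2
  Position 8 '(': depth becomes 3
  Position 9 ')': depth becomes 2
  Position 10 ')': depth becomes 1
  Position 11 '(': depth becomes 2
  Position 12 ')': depth becomes 1
  Position 13 ')': depth becomes 0
Maximum depth reached: 3

3


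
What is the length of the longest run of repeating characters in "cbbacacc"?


Input: "cbbacacc"
Scanning for longest run:
  Position 1 ('b'): new char, reset run to 1
  Position 2 ('b'): continues run of 'b', length=2
  Position 3 ('a'): new char, reset run to 1
  Position 4 ('c'): new char, reset run to 1
  Position 5 ('a'): new char, reset run to 1
  Position 6 ('c'): new char, reset run to 1
  Position 7 ('c'): continues run of 'c', length=2
Longest run: 'b' with length 2

2


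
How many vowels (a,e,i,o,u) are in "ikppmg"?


Input: ikppmg
Checking each character:
  'i' at position 0: vowel (running total: 1)
  'k' at position 1: consonant
  'p' at position 2: consonant
  'p' at position 3: consonant
  'm' at position 4: consonant
  'g' at position 5: consonant
Total vowels: 1

1


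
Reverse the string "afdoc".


Input: afdoc
Reading characters right to left:
  Position 4: 'c'
  Position 3: 'o'
  Position 2: 'd'
  Position 1: 'f'
  Position 0: 'a'
Reversed: codfa

codfa


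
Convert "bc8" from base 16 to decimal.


Input: "bc8" in base 16
Positional expansion:
  Digit 'b' (value 11) x 16^2 = 2816
  Digit 'c' (value 12) x 16^1 = 192
  Digit '8' (value 8) x 16^0 = 8
Sum = 3016

3016


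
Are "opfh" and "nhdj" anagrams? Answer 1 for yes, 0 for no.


Strings: "opfh", "nhdj"
Sorted first:  fhop
Sorted second: dhjn
Differ at position 0: 'f' vs 'd' => not anagrams

0


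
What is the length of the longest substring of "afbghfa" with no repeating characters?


Input: "afbghfa"
Sliding window (track last position of each char):
  Position 0 ('a'): window [0,0] length 1 -- new best
  Position 1 ('f'): window [0,1] length 2 -- new best
  Position 2 ('b'): window [0,2] length 3 -- new best
  Position 3 ('g'): window [0,3] length 4 -- new best
  Position 4 ('h'): window [0,4] length 5 -- new best
  Position 5 ('f'): repeat (last at 1), move window start to 2
  Position 5 ('f'): window [2,5] length 4
  Position 6 ('a'): window [2,6] length 5
Longest substring with no repeats: "afbgh" with length 5

5


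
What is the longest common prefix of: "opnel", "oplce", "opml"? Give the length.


Words: opnel, oplce, opml
  Position 0: all 'o' => match
  Position 1: all 'p' => match
  Position 2: ('n', 'l', 'm') => mismatch, stop
LCP = "op" (length 2)

2


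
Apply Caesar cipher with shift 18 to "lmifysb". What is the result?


Caesar cipher: shift "lmifysb" by 18
  'l' (pos 11) + 18 = pos 3 = 'd'
  'm' (pos 12) + 18 = pos 4 = 'e'
  'i' (pos 8) + 18 = pos 0 = 'a'
  'f' (pos 5) + 18 = pos 23 = 'x'
  'y' (pos 24) + 18 = pos 16 = 'q'
  's' (pos 18) + 18 = pos 10 = 'k'
  'b' (pos 1) + 18 = pos 19 = 't'
Result: deaxqkt

deaxqkt


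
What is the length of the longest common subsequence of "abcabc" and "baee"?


LCS of "abcabc" and "baee"
DP table:
           b    a    e    e
      0    0    0    0    0
  a   0    0    1    1    1
  b   0    1    1    1    1
  c   0    1    1    1    1
  a   0    1    2    2    2
  b   0    1    2    2    2
  c   0    1    2    2    2
LCS length = dp[6][4] = 2

2


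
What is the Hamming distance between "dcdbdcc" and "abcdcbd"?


Comparing "dcdbdcc" and "abcdcbd" position by position:
  Position 0: 'd' vs 'a' => differ
  Position 1: 'c' vs 'b' => differ
  Position 2: 'd' vs 'c' => differ
  Position 3: 'b' vs 'd' => differ
  Position 4: 'd' vs 'c' => differ
  Position 5: 'c' vs 'b' => differ
  Position 6: 'c' vs 'd' => differ
Total differences (Hamming distance): 7

7


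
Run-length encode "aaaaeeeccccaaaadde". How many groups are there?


Input: aaaaeeeccccaaaadde
Scanning for consecutive runs:
  Group 1: 'a' x 4 (positions 0-3)
  Group 2: 'e' x 3 (positions 4-6)
  Group 3: 'c' x 4 (positions 7-10)
  Group 4: 'a' x 4 (positions 11-14)
  Group 5: 'd' x 2 (positions 15-16)
  Group 6: 'e' x 1 (positions 17-17)
Total groups: 6

6


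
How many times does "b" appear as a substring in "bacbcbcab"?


Searching for "b" in "bacbcbcab"
Scanning each position:
  Position 0: "b" => MATCH
  Position 1: "a" => no
  Position 2: "c" => no
  Position 3: "b" => MATCH
  Position 4: "c" => no
  Position 5: "b" => MATCH
  Position 6: "c" => no
  Position 7: "a" => no
  Position 8: "b" => MATCH
Total occurrences: 4

4


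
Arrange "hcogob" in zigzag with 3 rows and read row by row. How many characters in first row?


Zigzag "hcogob" into 3 rows:
Placing characters:
  'h' => row 0
  'c' => row 1
  'o' => row 2
  'g' => row 1
  'o' => row 0
  'b' => row 1
Rows:
  Row 0: "ho"
  Row 1: "cgb"
  Row 2: "o"
First row length: 2

2


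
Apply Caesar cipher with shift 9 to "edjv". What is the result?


Caesar cipher: shift "edjv" by 9
  'e' (pos 4) + 9 = pos 13 = 'n'
  'd' (pos 3) + 9 = pos 12 = 'm'
  'j' (pos 9) + 9 = pos 18 = 's'
  'v' (pos 21) + 9 = pos 4 = 'e'
Result: nmse

nmse


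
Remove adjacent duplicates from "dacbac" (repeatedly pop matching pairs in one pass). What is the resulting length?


Input: dacbac
Stack-based adjacent duplicate removal:
  Read 'd': push. Stack: d
  Read 'a': push. Stack: da
  Read 'c': push. Stack: dac
  Read 'b': push. Stack: dacb
  Read 'a': push. Stack: dacba
  Read 'c': push. Stack: dacbac
Final stack: "dacbac" (length 6)

6


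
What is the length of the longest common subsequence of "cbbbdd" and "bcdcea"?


LCS of "cbbbdd" and "bcdcea"
DP table:
           b    c    d    c    e    a
      0    0    0    0    0    0    0
  c   0    0    1    1    1    1    1
  b   0    1    1    1    1    1    1
  b   0    1    1    1    1    1    1
  b   0    1    1    1    1    1    1
  d   0    1    1    2    2    2    2
  d   0    1    1    2    2    2    2
LCS length = dp[6][6] = 2

2


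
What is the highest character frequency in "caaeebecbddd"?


Input: caaeebecbddd
Character counts:
  'a': 2
  'b': 2
  'c': 2
  'd': 3
  'e': 3
Maximum frequency: 3

3


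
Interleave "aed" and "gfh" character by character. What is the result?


Interleaving "aed" and "gfh":
  Position 0: 'a' from first, 'g' from second => "ag"
  Position 1: 'e' from first, 'f' from second => "ef"
  Position 2: 'd' from first, 'h' from second => "dh"
Result: agefdh

agefdh


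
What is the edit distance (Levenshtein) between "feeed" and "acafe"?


Computing edit distance: "feeed" -> "acafe"
DP table:
           a    c    a    f    e
      0    1    2    3    4    5
  f   1    1    2    3    3    4
  e   2    2    2    3    4    3
  e   3    3    3    3    4    4
  e   4    4    4    4    4    4
  d   5    5    5    5    5    5
Edit distance = dp[5][5] = 5

5


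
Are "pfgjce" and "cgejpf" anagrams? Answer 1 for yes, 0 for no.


Strings: "pfgjce", "cgejpf"
Sorted first:  cefgjp
Sorted second: cefgjp
Sorted forms match => anagrams

1


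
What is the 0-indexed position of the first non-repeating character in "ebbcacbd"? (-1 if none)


Input: ebbcacbd
Character frequencies:
  'a': 1
  'b': 3
  'c': 2
  'd': 1
  'e': 1
Scanning left to right for freq == 1:
  Position 0 ('e'): unique! => answer = 0

0


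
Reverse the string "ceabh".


Input: ceabh
Reading characters right to left:
  Position 4: 'h'
  Position 3: 'b'
  Position 2: 'a'
  Position 1: 'e'
  Position 0: 'c'
Reversed: hbaec

hbaec


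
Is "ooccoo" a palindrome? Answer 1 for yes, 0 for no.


Input: ooccoo
Reversed: ooccoo
  Compare pos 0 ('o') with pos 5 ('o'): match
  Compare pos 1 ('o') with pos 4 ('o'): match
  Compare pos 2 ('c') with pos 3 ('c'): match
Result: palindrome

1


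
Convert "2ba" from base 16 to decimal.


Input: "2ba" in base 16
Positional expansion:
  Digit '2' (value 2) x 16^2 = 512
  Digit 'b' (value 11) x 16^1 = 176
  Digit 'a' (value 10) x 16^0 = 10
Sum = 698

698


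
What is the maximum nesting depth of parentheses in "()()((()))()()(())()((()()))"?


Input: "()()((()))()()(())()((()()))"
Tracking depth:
  Position 0 '(': depth becomes 1
  Position 1 ')': depth becomes 0
  Position 2 '(': depth becomes 1
  Position 3 ')': depth becomes 0
  Position 4 '(': depth becomes 1
  Position 5 '(': depth becomes 2
  Position 6 '(': depth becomes 3
  Position 7 ')': depth becomes 2
  Position 8 ')': depth becomes 1
  Position 9 ')': depth becomes 0
  Position 10 '(': depth becomes 1
  Position 11 ')': depth becomes 0
  Position 12 '(': depth becomes 1
  Position 13 ')': depth becomes 0
  Position 14 '(': depth becomes 1
  Position 15 '(': depth becomes 2
  Position 16 ')': depth becomes 1
  Position 17 ')': depth becomes 0
  Position 18 '(': depth becomes 1
  Position 19 ')': depth becomes 0
  Position 20 '(': depth becomes 1
  Position 21 '(': depth becomes 2
  Position 22 '(': depth becomes 3
  Position 23 ')': depth becomes 2
  Position 24 '(': depth becomes 3
  Position 25 ')': depth becomes 2
  Position 26 ')': depth becomes 1
  Position 27 ')': depth becomes 0
Maximum depth reached: 3

3
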